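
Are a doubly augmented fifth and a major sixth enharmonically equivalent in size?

Both span 9 semitones: a doubly augmented fifth and a major sixth are the same chromatic distance.

Yes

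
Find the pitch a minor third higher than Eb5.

Three letter names up from E: G.
A minor third spans 3 semitones, so from Eb5 the target pitch is Gb5.

Gb5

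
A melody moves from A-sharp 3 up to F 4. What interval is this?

d6

A to F spans six letter names (A-B-C-D-E-F): a sixth.
The major sixth is 9 semitones; here we have 7, two semitones narrower: diminished.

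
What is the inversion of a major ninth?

minor seventh

First reduce the compound major ninth to its simple form, a major second.
Interval numbers invert to sum to nine: 2 + 7 = 9, so a second inverts to a seventh.
Quality inverts too: major becomes minor. That makes the inversion a minor seventh.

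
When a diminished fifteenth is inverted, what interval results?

First reduce the compound diminished fifteenth to its simple form, a diminished octave.
Inverted interval numbers add to nine, so an octave pairs with a unison (8 + 1 = 9).
The quality also flips — diminished becomes augmented — giving an augmented unison.

augmented 1st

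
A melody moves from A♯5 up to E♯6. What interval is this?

A to E spans five letter names (A-B-C-D-E) — that makes it a fifth of some quality.
Counting semitones, A#5→E#6 is 7, which is the perfect fifth.

perfect 5th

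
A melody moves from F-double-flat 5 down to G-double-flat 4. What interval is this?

minor 7th

Descending from Fbb5 to Gbb4 is the same interval as ascending Gbb4 to Fbb5.
G to F spans seven letter names (G-A-B-C-D-E-F): a seventh.
A major seventh would be 11 semitones, but Gbb4 to Fbb5 is 10 — one semitone narrower, making it a minor seventh.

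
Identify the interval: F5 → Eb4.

major ninth

Descending from F5 to Eb4 is the same interval as ascending Eb4 to F5.
E to F spans two letter names (E-F), plus an octave, so the interval is some kind of ninth.
Eb4 to F5 is 14 semitones, matching the major ninth exactly, so the quality is major.
(Equivalently, a compound major second: a major second plus an octave.)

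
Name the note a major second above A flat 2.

The second takes the letter from A up to B.
A major second spans 2 semitones, so from Ab2 the target pitch is Bb2.

B flat 2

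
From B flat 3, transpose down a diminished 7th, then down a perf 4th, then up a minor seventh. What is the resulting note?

Down a diminished seventh from Bb3: C#3 (9 semitones down).
Down a perfect fourth from C#3: G#2 (5 semitones down).
A minor seventh up from G#2 is F#3.

F sharp 3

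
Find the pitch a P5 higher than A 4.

Counting five letter names up from A lands on E.
A perfect fifth spans 7 semitones, so from A4 the target pitch is E5.

E 5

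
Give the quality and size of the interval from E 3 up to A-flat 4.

diminished eleventh

E to A spans four letter names (E-F-G-A), plus an octave: an eleventh.
The perfect eleventh is 17 semitones; here we have 16, one semitone narrower: diminished.
(Equivalently, a compound diminished fourth: a diminished fourth plus an octave.)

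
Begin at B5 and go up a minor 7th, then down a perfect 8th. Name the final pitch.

B5 up a minor seventh → A6 (10 semitones).
A perfect octave down from A6 is A5.

A5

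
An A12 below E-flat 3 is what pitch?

The twelfth's letter: E down five letter names plus an octave → A.
An augmented twelfth is 20 semitones; 20 semitones down from Eb3 gives Abb1.

A-double-flat 1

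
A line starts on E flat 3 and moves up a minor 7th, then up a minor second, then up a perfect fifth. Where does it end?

A minor seventh up from Eb3 is Db4.
A minor second up from Db4 is Ebb4.
A perfect fifth up from Ebb4 is Bbb4.

B double-flat 4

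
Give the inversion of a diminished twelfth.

First reduce the compound diminished twelfth to its simple form, a diminished fifth.
Interval numbers invert to sum to nine: 5 + 4 = 9, so a fifth inverts to a fourth.
The quality also flips — diminished becomes augmented — giving an augmented fourth.

augmented fourth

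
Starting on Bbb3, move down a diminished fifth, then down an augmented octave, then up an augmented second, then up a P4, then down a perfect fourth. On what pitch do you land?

F2

Down a diminished fifth from Bbb3: Eb3 (6 semitones down).
Eb3 down an augmented octave → Ebb2 (13 semitones).
An augmented second up from Ebb2 is F2.
Up a perfect fourth from F2: Bb2 (5 semitones up).
A perfect fourth down from Bb2 is F2.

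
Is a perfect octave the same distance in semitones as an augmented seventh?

Yes

Both span 12 semitones: a perfect octave and an augmented seventh are the same chromatic distance.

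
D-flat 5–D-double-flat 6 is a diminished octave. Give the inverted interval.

Inverted interval numbers add to nine, so an octave pairs with a unison (8 + 1 = 9).
The quality also flips — diminished becomes augmented — giving an augmented unison.

A1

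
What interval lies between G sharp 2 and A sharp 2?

major 2nd

G to A spans two letter names (G-A): a second.
Counting semitones, G#2→A#2 is 2, which is the major second.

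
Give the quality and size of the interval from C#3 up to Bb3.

C to B spans seven letter names (C-D-E-F-G-A-B), so the interval is some kind of seventh.
C#3 to Bb3 spans 9 semitones — two semitones narrower than the major seventh (11) — giving a diminished seventh.

d7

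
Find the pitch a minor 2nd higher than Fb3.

Two letter names up from F: G.
A minor second is 1 semitone; 1 semitone up from Fb3 gives Gbb3.

Gbb3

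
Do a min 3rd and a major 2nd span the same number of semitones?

A minor third is 3 semitones but a major second is 2 semitones — different sizes.

No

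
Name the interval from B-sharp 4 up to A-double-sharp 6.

B to A spans seven letter names (B-C-D-E-F-G-A), plus an octave: a fourteenth.
B#4 to A##6 is 23 semitones, matching the major fourteenth exactly, so the quality is major.
(Equivalently, a compound major seventh: a major seventh plus an octave.)

major fourteenth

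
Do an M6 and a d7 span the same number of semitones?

Both span 9 semitones: a major sixth and a diminished seventh are the same chromatic distance.

Yes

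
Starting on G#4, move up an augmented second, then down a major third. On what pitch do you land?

G#4 up an augmented second → A##4 (3 semitones).
Down a major third from A##4: F##4 (4 semitones down).

F##4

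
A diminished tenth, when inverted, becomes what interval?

A6

First reduce the compound diminished tenth to its simple form, a diminished third.
Inverted interval numbers add to nine, so a third pairs with a sixth (3 + 6 = 9).
And diminished becomes augmented under inversion, so we get an augmented sixth.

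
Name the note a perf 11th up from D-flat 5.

G-flat 6

The eleventh's letter: D up four letter names plus an octave → G.
A perfect eleventh spans 17 semitones, so from Db5 the target pitch is Gb6.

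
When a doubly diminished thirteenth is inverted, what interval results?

doubly augmented 3rd

First reduce the compound doubly diminished thirteenth to its simple form, a doubly diminished sixth.
The rule of nine gives the new number: 9 − 6 = 3, so a sixth becomes a third.
And doubly diminished becomes doubly augmented under inversion, so we get a doubly augmented third.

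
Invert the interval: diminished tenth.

First reduce the compound diminished tenth to its simple form, a diminished third.
Interval numbers invert to sum to nine: 3 + 6 = 9, so a third inverts to a sixth.
The quality also flips — diminished becomes augmented — giving an augmented sixth.

A6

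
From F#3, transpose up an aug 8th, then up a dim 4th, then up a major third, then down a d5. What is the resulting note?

G##4

An augmented octave up from F#3 is F##4.
F##4 up a diminished fourth → B4 (4 semitones).
A major third up from B4 is D#5.
A diminished fifth down from D#5 is G##4.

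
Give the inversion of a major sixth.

minor 3rd

The rule of nine gives the new number: 9 − 6 = 3, so a sixth becomes a third.
Quality inverts too: major becomes minor. That makes the inversion a minor third.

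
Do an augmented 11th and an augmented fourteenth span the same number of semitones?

No

An augmented eleventh is 18 semitones but an augmented fourteenth is 24 semitones — different sizes.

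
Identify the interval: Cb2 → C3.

A8

C to C is the same letter name, plus an octave, so the interval is some kind of octave.
A perfect octave would be 12 semitones; Cb2 to C3 is 13, one semitone wider, so the interval is augmented.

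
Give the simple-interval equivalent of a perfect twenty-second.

Each octave removed subtracts seven from the number: 22 − 14 = 8.
Quality carries through unchanged, so the simple form is a perfect octave.

P8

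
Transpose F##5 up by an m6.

D#6

Six letter names up from F: D.
Moving 8 semitones up from F##5 (the size of a minor sixth) reaches D#6.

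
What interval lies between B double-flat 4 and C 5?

augmented second

B to C spans two letter names (B-C) — that makes it a second of some quality.
A major second would be 2 semitones; Bbb4 to C5 is 3, one semitone wider, so the interval is augmented.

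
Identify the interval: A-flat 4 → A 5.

augmented 8th

A to A is the same letter name, plus an octave — that makes it an octave of some quality.
The perfect octave is 12 semitones; here we have 13, one semitone wider: augmented.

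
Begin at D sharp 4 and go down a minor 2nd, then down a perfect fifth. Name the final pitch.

D#4 down a minor second → C##4 (1 semitone).
A perfect fifth down from C##4 is F##3.

F double-sharp 3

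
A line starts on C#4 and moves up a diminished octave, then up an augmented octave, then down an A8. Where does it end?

C5

Up a diminished octave from C#4: C5 (11 semitones up).
Up an augmented octave from C5: C#6 (13 semitones up).
C#6 down an augmented octave → C5 (13 semitones).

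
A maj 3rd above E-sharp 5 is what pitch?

Counting three letter names up from E lands on G.
Moving 4 semitones up from E#5 (the size of a major third) reaches G##5.

G-double-sharp 5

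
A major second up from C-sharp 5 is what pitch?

Two letter names up from C: D.
A major second is 2 semitones; 2 semitones up from C#5 gives D#5.

D-sharp 5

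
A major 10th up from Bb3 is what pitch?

Counting three letter names plus an octave up from B lands on D.
A major tenth is 16 semitones; 16 semitones up from Bb3 gives D5.

D5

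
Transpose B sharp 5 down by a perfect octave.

B sharp 4

The letter stays B (same as the start), shifted an octave down.
Moving 12 semitones down from B#5 (the size of a perfect octave) reaches B#4.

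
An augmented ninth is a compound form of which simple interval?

Take out an octave (7 from the number): 9 − 7 = 2.
So an augmented ninth is an octave plus an augmented second. The quality is unchanged.

augmented second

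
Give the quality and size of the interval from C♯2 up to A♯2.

major 6th

C to A spans six letter names (C-D-E-F-G-A), so the interval is some kind of sixth.
The major sixth spans 9 semitones, and C#2 to A#2 is exactly 9 semitones — so this is a major sixth.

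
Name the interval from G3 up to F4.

minor 7th

G to F spans seven letter names (G-A-B-C-D-E-F), so the interval is some kind of seventh.
A major seventh would be 11 semitones, but G3 to F4 is 10 — one semitone narrower, making it a minor seventh.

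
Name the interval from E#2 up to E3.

diminished octave

E to E is the same letter name, plus an octave — that makes it an octave of some quality.
A perfect octave would be 12 semitones; E#2 to E3 is 11, one semitone narrower, so the interval is diminished.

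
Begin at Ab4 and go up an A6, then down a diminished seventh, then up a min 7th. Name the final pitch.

F##5

Up an augmented sixth from Ab4: F#5 (10 semitones up).
Down a diminished seventh from F#5: G##4 (9 semitones down).
Up a minor seventh from G##4: F##5 (10 semitones up).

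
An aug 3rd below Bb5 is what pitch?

Gbb5

The third takes the letter from B down to G.
Moving 5 semitones down from Bb5 (the size of an augmented third) reaches Gbb5.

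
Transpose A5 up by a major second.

B5

Counting two letter names up from A lands on B.
Moving 2 semitones up from A5 (the size of a major second) reaches B5.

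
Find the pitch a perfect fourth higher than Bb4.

Eb5

Four letter names up from B: E.
A perfect fourth spans 5 semitones, so from Bb4 the target pitch is Eb5.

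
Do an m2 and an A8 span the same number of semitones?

No

A minor second is 1 semitone but an augmented octave is 13 semitones — different sizes.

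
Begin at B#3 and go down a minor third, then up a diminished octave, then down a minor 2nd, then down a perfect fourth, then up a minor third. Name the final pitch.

B#3 down a minor third → G##3 (3 semitones).
G##3 up a diminished octave → G#4 (11 semitones).
Down a minor second from G#4: F##4 (1 semitone down).
F##4 down a perfect fourth → C##4 (5 semitones).
A minor third up from C##4 is E#4.

E#4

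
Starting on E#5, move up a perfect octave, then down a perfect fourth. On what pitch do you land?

B#5

A perfect octave up from E#5 is E#6.
E#6 down a perfect fourth → B#5 (5 semitones).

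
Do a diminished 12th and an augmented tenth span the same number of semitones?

18 semitones (diminished twelfth) vs 17 semitones (augmented tenth): not equal.

No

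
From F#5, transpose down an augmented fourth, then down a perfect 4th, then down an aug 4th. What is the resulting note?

Db4

An augmented fourth down from F#5 is C5.
A perfect fourth down from C5 is G4.
An augmented fourth down from G4 is Db4.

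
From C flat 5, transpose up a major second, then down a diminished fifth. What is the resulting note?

Up a major second from Cb5: Db5 (2 semitones up).
A diminished fifth down from Db5 is G4.

G 4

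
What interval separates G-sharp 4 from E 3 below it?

Descending from G#4 to E3 is the same interval as ascending E3 to G#4.
E to G spans three letter names (E-F-G), plus an octave: a tenth.
E3 to G#4 is 16 semitones, matching the major tenth exactly, so the quality is major.
(Equivalently, a compound major third: a major third plus an octave.)

major tenth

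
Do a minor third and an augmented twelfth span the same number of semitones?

No

A minor third spans 3 semitones; an augmented twelfth spans 20 semitones. They differ by 17.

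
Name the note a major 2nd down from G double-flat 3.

The second takes the letter from G down to F.
Moving 2 semitones down from Gbb3 (the size of a major second) reaches Fbb3.

F double-flat 3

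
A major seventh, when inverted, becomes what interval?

minor second

Interval numbers invert to sum to nine: 7 + 2 = 9, so a seventh inverts to a second.
And major becomes minor under inversion, so we get a minor second.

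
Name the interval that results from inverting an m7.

major second

Interval numbers invert to sum to nine: 7 + 2 = 9, so a seventh inverts to a second.
Quality inverts too: minor becomes major. That makes the inversion a major second.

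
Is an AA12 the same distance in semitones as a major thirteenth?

Yes

A doubly augmented twelfth spans 21 semitones, and a major thirteenth also spans 21 semitones — they're enharmonic.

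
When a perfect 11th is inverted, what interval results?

perfect fifth

First reduce the compound perfect eleventh to its simple form, a perfect fourth.
Inverted interval numbers add to nine, so a fourth pairs with a fifth (4 + 5 = 9).
Quality inverts too: perfect stays perfect. That makes the inversion a perfect fifth.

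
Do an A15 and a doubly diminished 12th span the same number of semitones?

No

25 semitones (augmented fifteenth) vs 17 semitones (doubly diminished twelfth): not equal.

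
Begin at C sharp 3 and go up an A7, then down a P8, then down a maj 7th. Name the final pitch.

C double-sharp 2

An augmented seventh up from C#3 is B##3.
B##3 down a perfect octave → B##2 (12 semitones).
Down a major seventh from B##2: C##2 (11 semitones down).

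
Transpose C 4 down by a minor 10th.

A 2

Counting three letter names plus an octave down from C lands on A.
Moving 15 semitones down from C4 (the size of a minor tenth) reaches A2.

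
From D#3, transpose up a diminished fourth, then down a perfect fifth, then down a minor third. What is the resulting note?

A2

A diminished fourth up from D#3 is G3.
A perfect fifth down from G3 is C3.
C3 down a minor third → A2 (3 semitones).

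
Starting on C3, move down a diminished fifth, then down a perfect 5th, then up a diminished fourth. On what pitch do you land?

C3 down a diminished fifth → F#2 (6 semitones).
A perfect fifth down from F#2 is B1.
A diminished fourth up from B1 is Eb2.

Eb2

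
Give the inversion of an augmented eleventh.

diminished fifth

First reduce the compound augmented eleventh to its simple form, an augmented fourth.
The rule of nine gives the new number: 9 − 4 = 5, so a fourth becomes a fifth.
The quality also flips — augmented becomes diminished — giving a diminished fifth.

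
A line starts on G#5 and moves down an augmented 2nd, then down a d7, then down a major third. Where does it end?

G#5 down an augmented second → F5 (3 semitones).
A diminished seventh down from F5 is G#4.
Down a major third from G#4: E4 (4 semitones down).

E4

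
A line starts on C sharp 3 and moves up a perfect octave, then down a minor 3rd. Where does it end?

A perfect octave up from C#3 is C#4.
A minor third down from C#4 is A#3.

A sharp 3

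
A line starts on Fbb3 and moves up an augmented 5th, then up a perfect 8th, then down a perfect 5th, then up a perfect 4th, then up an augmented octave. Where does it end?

An augmented fifth up from Fbb3 is Cb4.
A perfect octave up from Cb4 is Cb5.
Down a perfect fifth from Cb5: Fb4 (7 semitones down).
Fb4 up a perfect fourth → Bbb4 (5 semitones).
An augmented octave up from Bbb4 is Bb5.

Bb5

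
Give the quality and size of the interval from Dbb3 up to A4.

doubly augmented 12th

D to A spans five letter names (D-E-F-G-A), plus an octave — that makes it a twelfth of some quality.
The perfect twelfth is 19 semitones; here we have 21, two semitones wider: doubly augmented.
(Equivalently, a compound doubly augmented fifth: a doubly augmented fifth plus an octave.)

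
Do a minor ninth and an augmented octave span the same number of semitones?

Yes

A minor ninth spans 13 semitones, and an augmented octave also spans 13 semitones — they're enharmonic.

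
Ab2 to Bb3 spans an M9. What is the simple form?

Subtracting seven from the interval number removes an octave: 9 − 7 = 2.
Quality carries through unchanged, so the simple form is a major second.

major second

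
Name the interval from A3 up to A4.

A to A is the same letter name, plus an octave, so the interval is some kind of octave.
A3 to A4 is 12 semitones, matching the perfect octave exactly, so the quality is perfect.

perfect 8th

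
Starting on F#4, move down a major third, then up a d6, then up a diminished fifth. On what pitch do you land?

Fbb5

A major third down from F#4 is D4.
D4 up a diminished sixth → Bbb4 (7 semitones).
Up a diminished fifth from Bbb4: Fbb5 (6 semitones up).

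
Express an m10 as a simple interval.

Take out an octave (7 from the number): 10 − 7 = 3.
Quality carries through unchanged, so the simple form is a minor third.

minor 3rd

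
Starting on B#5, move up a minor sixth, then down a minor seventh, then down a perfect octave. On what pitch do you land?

A#4

A minor sixth up from B#5 is G#6.
A minor seventh down from G#6 is A#5.
A#5 down a perfect octave → A#4 (12 semitones).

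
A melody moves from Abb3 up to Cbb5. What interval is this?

minor tenth

A to C spans three letter names (A-B-C), plus an octave: a tenth.
At 15 semitones, Abb3→Cbb5 falls one short of a major tenth: minor.
(Equivalently, a compound minor third: a minor third plus an octave.)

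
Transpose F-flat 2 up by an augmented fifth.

The fifth takes the letter from F up to C.
An augmented fifth spans 8 semitones, so from Fb2 the target pitch is C3.

C 3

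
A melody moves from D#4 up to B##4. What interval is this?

D to B spans six letter names (D-E-F-G-A-B), so the interval is some kind of sixth.
D#4 to B##4 spans 10 semitones — one semitone wider than the major sixth (9) — giving an augmented sixth.

augmented 6th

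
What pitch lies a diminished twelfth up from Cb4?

Gbb5

Counting five letter names plus an octave up from C lands on G.
A diminished twelfth spans 18 semitones, so from Cb4 the target pitch is Gbb5.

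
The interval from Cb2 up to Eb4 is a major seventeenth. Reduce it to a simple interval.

Subtracting seven from the interval number removes an octave: 17 − 14 = 3.
So a major seventeenth is 2 octaves plus a major third. The quality is unchanged.

M3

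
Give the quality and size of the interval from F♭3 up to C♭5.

perfect twelfth

F to C spans five letter names (F-G-A-B-C), plus an octave, so the interval is some kind of twelfth.
Fb3 to Cb5 is 19 semitones, matching the perfect twelfth exactly, so the quality is perfect.
(Equivalently, a compound perfect fifth: a perfect fifth plus an octave.)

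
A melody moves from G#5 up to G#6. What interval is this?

P8

G to G is the same letter name, plus an octave, so the interval is some kind of octave.
Counting semitones, G#5→G#6 is 12, which is the perfect octave.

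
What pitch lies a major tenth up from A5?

Counting three letter names plus an octave up from A lands on C.
A major tenth is 16 semitones; 16 semitones up from A5 gives C#7.

C#7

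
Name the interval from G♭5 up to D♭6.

G to D spans five letter names (G-A-B-C-D): a fifth.
Counting semitones, Gb5→Db6 is 7, which is the perfect fifth.

perfect 5th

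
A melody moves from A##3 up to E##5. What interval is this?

A to E spans five letter names (A-B-C-D-E), plus an octave, so the interval is some kind of twelfth.
The perfect twelfth spans 19 semitones, and A##3 to E##5 is exactly 19 semitones — so this is a perfect twelfth.
(Equivalently, a compound perfect fifth: a perfect fifth plus an octave.)

perfect 12th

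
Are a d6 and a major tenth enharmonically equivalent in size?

A diminished sixth spans 7 semitones; a major tenth spans 16 semitones. They differ by 9.

No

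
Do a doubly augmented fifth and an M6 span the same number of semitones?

A doubly augmented fifth = 9 semitones = a major sixth; enharmonically equal.

Yes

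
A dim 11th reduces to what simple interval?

diminished 4th

Subtracting seven from the interval number removes an octave: 11 − 7 = 4.
That makes a diminished eleventh a compound diminished fourth — an octave plus a diminished fourth.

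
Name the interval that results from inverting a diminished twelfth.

First reduce the compound diminished twelfth to its simple form, a diminished fifth.
Interval numbers invert to sum to nine: 5 + 4 = 9, so a fifth inverts to a fourth.
The quality also flips — diminished becomes augmented — giving an augmented fourth.

augmented fourth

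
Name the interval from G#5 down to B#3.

Descending from G#5 to B#3 is the same interval as ascending B#3 to G#5.
B to G spans six letter names (B-C-D-E-F-G), plus an octave, so the interval is some kind of thirteenth.
B#3 to G#5 is 20 semitones, a half step short of the major thirteenth (21), so this is minor.
(Equivalently, a compound minor sixth: a minor sixth plus an octave.)

minor thirteenth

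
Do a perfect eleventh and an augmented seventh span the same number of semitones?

No

A perfect eleventh spans 17 semitones; an augmented seventh spans 12 semitones. They differ by 5.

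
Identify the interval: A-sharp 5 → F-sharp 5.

M3

Descending from A#5 to F#5 is the same interval as ascending F#5 to A#5.
F to A spans three letter names (F-G-A) — that makes it a third of some quality.
Counting semitones, F#5→A#5 is 4, which is the major third.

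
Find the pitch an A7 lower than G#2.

Ab1

The seventh takes the letter from G down to A.
An augmented seventh spans 12 semitones, so from G#2 the target pitch is Ab1.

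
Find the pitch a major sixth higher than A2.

F#3

Six letter names up from A: F.
A major sixth spans 9 semitones, so from A2 the target pitch is F#3.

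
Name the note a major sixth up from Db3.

Bb3

Counting six letter names up from D lands on B.
A major sixth spans 9 semitones, so from Db3 the target pitch is Bb3.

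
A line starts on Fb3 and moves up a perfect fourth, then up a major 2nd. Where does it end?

Cb4

Fb3 up a perfect fourth → Bbb3 (5 semitones).
Bbb3 up a major second → Cb4 (2 semitones).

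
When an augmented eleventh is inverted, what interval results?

diminished 5th

First reduce the compound augmented eleventh to its simple form, an augmented fourth.
Interval numbers invert to sum to nine: 4 + 5 = 9, so a fourth inverts to a fifth.
The quality also flips — augmented becomes diminished — giving a diminished fifth.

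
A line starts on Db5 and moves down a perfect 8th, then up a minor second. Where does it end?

Ebb4

A perfect octave down from Db5 is Db4.
Up a minor second from Db4: Ebb4 (1 semitone up).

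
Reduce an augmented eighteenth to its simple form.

A4

Subtracting seven from the interval number removes an octave: 18 − 14 = 4.
That makes an augmented eighteenth a compound augmented fourth — 2 octaves plus an augmented fourth.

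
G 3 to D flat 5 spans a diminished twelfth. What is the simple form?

Subtracting seven from the interval number removes an octave: 12 − 7 = 5.
That makes a diminished twelfth a compound diminished fifth — an octave plus a diminished fifth.

diminished 5th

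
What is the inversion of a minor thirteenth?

M3

First reduce the compound minor thirteenth to its simple form, a minor sixth.
Interval numbers invert to sum to nine: 6 + 3 = 9, so a sixth inverts to a third.
The quality also flips — minor becomes major — giving a major third.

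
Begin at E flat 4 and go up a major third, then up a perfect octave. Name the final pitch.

G 5

Eb4 up a major third → G4 (4 semitones).
A perfect octave up from G4 is G5.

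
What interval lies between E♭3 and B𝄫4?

diminished twelfth

E to B spans five letter names (E-F-G-A-B), plus an octave — that makes it a twelfth of some quality.
The perfect twelfth is 19 semitones; here we have 18, one semitone narrower: diminished.
(Equivalently, a compound diminished fifth: a diminished fifth plus an octave.)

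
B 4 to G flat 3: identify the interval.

augmented 10th

Descending from B4 to Gb3 is the same interval as ascending Gb3 to B4.
G to B spans three letter names (G-A-B), plus an octave: a tenth.
A major tenth would be 16 semitones; Gb3 to B4 is 17, one semitone wider, so the interval is augmented.
(Equivalently, a compound augmented third: an augmented third plus an octave.)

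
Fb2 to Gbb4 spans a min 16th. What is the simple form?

Subtracting seven from the interval number removes an octave: 16 − 14 = 2.
Quality carries through unchanged, so the simple form is a minor second.

minor second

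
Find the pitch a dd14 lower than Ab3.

B#1

The fourteenth's letter: A down seven letter names plus an octave → B.
Moving 20 semitones down from Ab3 (the size of a doubly diminished fourteenth) reaches B#1.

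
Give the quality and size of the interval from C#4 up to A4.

C to A spans six letter names (C-D-E-F-G-A) — that makes it a sixth of some quality.
C#4 to A4 is 8 semitones, a half step short of the major sixth (9), so this is minor.

minor sixth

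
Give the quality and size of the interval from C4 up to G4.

P5

C to G spans five letter names (C-D-E-F-G), so the interval is some kind of fifth.
The perfect fifth spans 7 semitones, and C4 to G4 is exactly 7 semitones — so this is a perfect fifth.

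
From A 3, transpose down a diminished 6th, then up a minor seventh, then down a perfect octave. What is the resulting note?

Down a diminished sixth from A3: C##3 (7 semitones down).
Up a minor seventh from C##3: B#3 (10 semitones up).
Down a perfect octave from B#3: B#2 (12 semitones down).

B sharp 2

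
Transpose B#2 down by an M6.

D#2

The sixth takes the letter from B down to D.
A major sixth is 9 semitones; 9 semitones down from B#2 gives D#2.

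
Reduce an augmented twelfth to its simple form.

A5

Subtracting seven from the interval number removes an octave: 12 − 7 = 5.
So an augmented twelfth is an octave plus an augmented fifth. The quality is unchanged.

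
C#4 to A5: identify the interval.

C to A spans six letter names (C-D-E-F-G-A), plus an octave: a thirteenth.
At 20 semitones, C#4→A5 falls one short of a major thirteenth: minor.
(Equivalently, a compound minor sixth: a minor sixth plus an octave.)

minor 13th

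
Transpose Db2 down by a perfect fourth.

Ab1

Four letter names down from D: A.
A perfect fourth is 5 semitones; 5 semitones down from Db2 gives Ab1.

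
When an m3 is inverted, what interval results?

The rule of nine gives the new number: 9 − 3 = 6, so a third becomes a sixth.
The quality also flips — minor becomes major — giving a major sixth.

major 6th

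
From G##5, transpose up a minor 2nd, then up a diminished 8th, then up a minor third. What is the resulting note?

C7

A minor second up from G##5 is A#5.
A diminished octave up from A#5 is A6.
Up a minor third from A6: C7 (3 semitones up).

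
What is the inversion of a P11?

perfect 5th

First reduce the compound perfect eleventh to its simple form, a perfect fourth.
Inverted interval numbers add to nine, so a fourth pairs with a fifth (4 + 5 = 9).
And perfect stays perfect under inversion, so we get a perfect fifth.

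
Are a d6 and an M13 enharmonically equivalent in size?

No

A diminished sixth spans 7 semitones; a major thirteenth spans 21 semitones. They differ by 14.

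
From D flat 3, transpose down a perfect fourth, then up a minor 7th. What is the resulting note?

G flat 3

Db3 down a perfect fourth → Ab2 (5 semitones).
Up a minor seventh from Ab2: Gb3 (10 semitones up).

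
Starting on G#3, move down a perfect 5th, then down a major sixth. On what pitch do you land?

Down a perfect fifth from G#3: C#3 (7 semitones down).
Down a major sixth from C#3: E2 (9 semitones down).

E2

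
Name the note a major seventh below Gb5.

Abb4

Seven letter names down from G: A.
A major seventh is 11 semitones; 11 semitones down from Gb5 gives Abb4.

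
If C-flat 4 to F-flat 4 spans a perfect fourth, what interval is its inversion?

perfect 5th

Inverted interval numbers add to nine, so a fourth pairs with a fifth (4 + 5 = 9).
Quality inverts too: perfect stays perfect. That makes the inversion a perfect fifth.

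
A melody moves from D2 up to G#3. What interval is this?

augmented eleventh

D to G spans four letter names (D-E-F-G), plus an octave: an eleventh.
D2 to G#3 spans 18 semitones — one semitone wider than the perfect eleventh (17) — giving an augmented eleventh.
(Equivalently, a compound augmented fourth: an augmented fourth plus an octave.)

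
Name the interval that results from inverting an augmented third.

The rule of nine gives the new number: 9 − 3 = 6, so a third becomes a sixth.
The quality also flips — augmented becomes diminished — giving a diminished sixth.

diminished 6th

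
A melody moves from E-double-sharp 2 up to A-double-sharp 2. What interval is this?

E to A spans four letter names (E-F-G-A): a fourth.
E##2 to A##2 is 5 semitones, matching the perfect fourth exactly, so the quality is perfect.

perfect 4th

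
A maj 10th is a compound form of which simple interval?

Take out an octave (7 from the number): 10 − 7 = 3.
That makes a major tenth a compound major third — an octave plus a major third.

M3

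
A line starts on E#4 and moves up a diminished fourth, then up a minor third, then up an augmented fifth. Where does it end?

G#5

Up a diminished fourth from E#4: A4 (4 semitones up).
A minor third up from A4 is C5.
An augmented fifth up from C5 is G#5.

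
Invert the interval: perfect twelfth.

First reduce the compound perfect twelfth to its simple form, a perfect fifth.
The rule of nine gives the new number: 9 − 5 = 4, so a fifth becomes a fourth.
The quality also flips — perfect stays perfect — giving a perfect fourth.

P4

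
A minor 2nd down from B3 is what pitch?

Counting two letter names down from B lands on A.
A minor second is 1 semitone; 1 semitone down from B3 gives A#3.

A#3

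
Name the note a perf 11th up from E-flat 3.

Four letters up from E (plus an octave) reaches A.
Moving 17 semitones up from Eb3 (the size of a perfect eleventh) reaches Ab4.

A-flat 4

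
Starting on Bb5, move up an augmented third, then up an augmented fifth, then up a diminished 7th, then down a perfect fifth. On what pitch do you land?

C#7

Up an augmented third from Bb5: D#6 (5 semitones up).
D#6 up an augmented fifth → A##6 (8 semitones).
A##6 up a diminished seventh → G#7 (9 semitones).
G#7 down a perfect fifth → C#7 (7 semitones).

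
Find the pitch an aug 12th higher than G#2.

D##4

Counting five letter names plus an octave up from G lands on D.
An augmented twelfth is 20 semitones; 20 semitones up from G#2 gives D##4.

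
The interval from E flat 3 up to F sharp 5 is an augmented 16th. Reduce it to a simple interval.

augmented second

Each octave removed subtracts seven from the number: 16 − 14 = 2.
So an augmented sixteenth is 2 octaves plus an augmented second. The quality is unchanged.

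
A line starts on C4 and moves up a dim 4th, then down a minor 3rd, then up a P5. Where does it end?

Ab4

A diminished fourth up from C4 is Fb4.
Down a minor third from Fb4: Db4 (3 semitones down).
Db4 up a perfect fifth → Ab4 (7 semitones).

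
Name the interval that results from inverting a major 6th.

Interval numbers invert to sum to nine: 6 + 3 = 9, so a sixth inverts to a third.
The quality also flips — major becomes minor — giving a minor third.

minor 3rd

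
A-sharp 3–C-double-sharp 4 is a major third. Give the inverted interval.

minor sixth

Interval numbers invert to sum to nine: 3 + 6 = 9, so a third inverts to a sixth.
The quality also flips — major becomes minor — giving a minor sixth.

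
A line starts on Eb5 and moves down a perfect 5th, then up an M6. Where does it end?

Eb5 down a perfect fifth → Ab4 (7 semitones).
Up a major sixth from Ab4: F5 (9 semitones up).

F5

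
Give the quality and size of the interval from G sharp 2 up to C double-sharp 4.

G to C spans four letter names (G-A-B-C), plus an octave, so the interval is some kind of eleventh.
G#2 to C##4 spans 18 semitones — one semitone wider than the perfect eleventh (17) — giving an augmented eleventh.
(Equivalently, a compound augmented fourth: an augmented fourth plus an octave.)

A11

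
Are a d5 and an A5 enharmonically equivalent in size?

A diminished fifth is 6 semitones but an augmented fifth is 8 semitones — different sizes.

No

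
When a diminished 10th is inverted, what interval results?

A6

First reduce the compound diminished tenth to its simple form, a diminished third.
Interval numbers invert to sum to nine: 3 + 6 = 9, so a third inverts to a sixth.
Quality inverts too: diminished becomes augmented. That makes the inversion an augmented sixth.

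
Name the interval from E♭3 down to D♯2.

diminished ninth

Descending from Eb3 to D#2 is the same interval as ascending D#2 to Eb3.
D to E spans two letter names (D-E), plus an octave: a ninth.
The major ninth is 14 semitones; here we have 12, two semitones narrower: diminished.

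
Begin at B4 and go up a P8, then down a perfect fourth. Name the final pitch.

B4 up a perfect octave → B5 (12 semitones).
B5 down a perfect fourth → F#5 (5 semitones).

F#5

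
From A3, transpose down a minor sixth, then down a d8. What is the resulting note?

A3 down a minor sixth → C#3 (8 semitones).
C#3 down a diminished octave → C##2 (11 semitones).

C##2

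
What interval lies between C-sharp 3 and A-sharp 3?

C to A spans six letter names (C-D-E-F-G-A): a sixth.
The major sixth spans 9 semitones, and C#3 to A#3 is exactly 9 semitones — so this is a major sixth.

major sixth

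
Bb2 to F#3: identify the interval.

augmented fifth

B to F spans five letter names (B-C-D-E-F): a fifth.
The perfect fifth is 7 semitones; here we have 8, one semitone wider: augmented.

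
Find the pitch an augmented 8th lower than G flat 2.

An octave keeps the letter name G, an octave down from G.
Moving 13 semitones down from Gb2 (the size of an augmented octave) reaches Gbb1.

G double-flat 1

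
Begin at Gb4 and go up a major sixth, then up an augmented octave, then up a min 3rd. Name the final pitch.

G6

Up a major sixth from Gb4: Eb5 (9 semitones up).
Up an augmented octave from Eb5: E6 (13 semitones up).
Up a minor third from E6: G6 (3 semitones up).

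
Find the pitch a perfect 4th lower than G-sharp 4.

The fourth takes the letter from G down to D.
A perfect fourth spans 5 semitones, so from G#4 the target pitch is D#4.

D-sharp 4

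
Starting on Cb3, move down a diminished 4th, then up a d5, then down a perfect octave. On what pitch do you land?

A diminished fourth down from Cb3 is G2.
G2 up a diminished fifth → Db3 (6 semitones).
Down a perfect octave from Db3: Db2 (12 semitones down).

Db2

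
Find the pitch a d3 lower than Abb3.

Counting three letter names down from A lands on F.
Moving 2 semitones down from Abb3 (the size of a diminished third) reaches F3.

F3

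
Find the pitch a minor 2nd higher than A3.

Bb3

The second takes the letter from A up to B.
Moving 1 semitone up from A3 (the size of a minor second) reaches Bb3.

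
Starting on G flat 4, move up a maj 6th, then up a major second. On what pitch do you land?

F 5

Up a major sixth from Gb4: Eb5 (9 semitones up).
Eb5 up a major second → F5 (2 semitones).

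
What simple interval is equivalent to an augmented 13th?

augmented sixth

Take out an octave (7 from the number): 13 − 7 = 6.
That makes an augmented thirteenth a compound augmented sixth — an octave plus an augmented sixth.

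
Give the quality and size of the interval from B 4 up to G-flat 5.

diminished sixth

B to G spans six letter names (B-C-D-E-F-G), so the interval is some kind of sixth.
B4 to Gb5 spans 7 semitones — two semitones narrower than the major sixth (9) — giving a diminished sixth.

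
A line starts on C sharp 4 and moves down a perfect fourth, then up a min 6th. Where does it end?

E 4

A perfect fourth down from C#4 is G#3.
A minor sixth up from G#3 is E4.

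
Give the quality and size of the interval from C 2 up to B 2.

C to B spans seven letter names (C-D-E-F-G-A-B), so the interval is some kind of seventh.
C2 to B2 is 11 semitones, matching the major seventh exactly, so the quality is major.

major seventh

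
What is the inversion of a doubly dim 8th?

AA1

The rule of nine gives the new number: 9 − 8 = 1, so an octave becomes a unison.
The quality also flips — doubly diminished becomes doubly augmented — giving a doubly augmented unison.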